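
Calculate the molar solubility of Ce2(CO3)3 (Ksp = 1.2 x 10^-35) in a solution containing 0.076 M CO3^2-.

s ≈ 8.3 x 10^-17 M

Ce2(CO3)3(s) ⇌ 2 Ce^3+ + 3 CO3^2-
Ksp = [Ce^3+]^2[CO3^2-]^3
Let s be the molar solubility in this solution. [Ce^3+] = 2s, [CO3^2-] = 0.076 + 3s ≈ 0.076 (common-ion effect: CO3^2- is already 0.076 M).
Ksp ≈ (2s)^2 × (0.076)^3
s = 8.3 × 10^-17 M
Check: 3s = 2.5 × 10^-16 ≪ 0.076, so the approximation is valid.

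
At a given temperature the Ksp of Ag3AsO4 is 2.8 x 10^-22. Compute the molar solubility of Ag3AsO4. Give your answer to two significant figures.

s ≈ 1.8e-6 M

Ag3AsO4(s) <=> 3 Ag^+(aq) + AsO4^3-(aq)
Ksp = [Ag^+]^3[AsO4^3-]
Let s = molar solubility. Then [Ag^+] = 3s and [AsO4^3-] = s.
Substituting: Ksp = (3s)^3s = 27s^4
s = (2.8 x 10^-22 / 27)^(1/4) = 1.8 × 10^-6 M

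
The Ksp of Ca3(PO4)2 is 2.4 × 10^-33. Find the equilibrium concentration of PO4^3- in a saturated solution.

2.3e-7 M

Ca3(PO4)2(s) ⇌ 3 Ca^2+(aq) + 2 PO4^3-(aq)
Ksp = [Ca^2+]^3[PO4^3-]^2
With molar solubility s: [Ca^2+] = 3s, [PO4^3-] = 2s.
Ksp = (3s)^3(2s)^2 = 108s^5
s = (2.4 × 10^-33 / 108)^(1/5) = 1.17 x 10^-7 M
[PO4^3-] = 2s = 2.3 × 10^-7 M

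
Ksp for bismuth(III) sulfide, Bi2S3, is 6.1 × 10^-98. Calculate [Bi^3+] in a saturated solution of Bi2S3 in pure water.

Bi2S3(s) ⇌ 2 Bi^3+ + 3 S^2-
Ksp = [Bi^3+]^2[S^2-]^3
With molar solubility s: [Bi^3+] = 2s, [S^2-] = 3s.
Substituting: Ksp = (2s)^2(3s)^3 = 108s^5
Solving, s = (6.1 × 10^-98/108)^(1/5) = 1.41 × 10^-20 M
[Bi^3+] = 2s = 2.8 x 10^-20 M

[Bi^3+] ≈ 2.8e-20 M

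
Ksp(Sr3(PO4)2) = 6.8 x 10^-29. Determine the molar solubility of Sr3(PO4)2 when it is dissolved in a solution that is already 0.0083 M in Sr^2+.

s ≈ 5.5e-12 M

Sr3(PO4)2(s) ⇌ 3 Sr^2+ + 2 PO4^3-
Ksp = [Sr^2+]^3[PO4^3-]^2
Let s = moles of Sr3(PO4)2 that dissolve per litre. [Sr^2+] = 0.0083 + 3s ≈ 0.0083, [PO4^3-] = 2s (since the Sr^2+ already present dominates).
Ksp ≈ (0.0083)^3 × (2s)^2
s = 5.5 x 10^-12 M
Check: 3s = 1.6 × 10^-11 ≪ 0.0083, so the approximation is valid.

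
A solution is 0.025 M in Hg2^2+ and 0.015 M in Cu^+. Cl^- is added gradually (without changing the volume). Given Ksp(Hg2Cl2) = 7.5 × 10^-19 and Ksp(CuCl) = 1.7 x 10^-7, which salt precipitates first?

Hg2Cl2

Each salt begins to precipitate when Q = Ksp, i.e. when [Cl^-] reaches its threshold.
For Hg2Cl2: 7.5 × 10^-19 = 0.025 × [Cl^-]^2  ⇒  [Cl^-] = 5.5 × 10^-9 M.
For CuCl: 1.7 x 10^-7 = 0.015 × [Cl^-]  ⇒  [Cl^-] = 1.1 × 10^-5 M.
The salt with the lower threshold [Cl^-] precipitates first: Hg2Cl2.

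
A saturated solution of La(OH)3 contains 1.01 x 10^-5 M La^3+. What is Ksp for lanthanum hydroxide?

La(OH)3(s) ⇌ La^3+ + 3 OH^-
Stoichiometry gives [OH^-] = (3/1)[La^3+] = 3.030 × 10^-5 M.
Ksp = [La^3+][OH^-]^3
Ksp = 1.01 × 10^-5 × (3.030 x 10^-5)^3 = 2.81 × 10^-19

2.81 x 10^-19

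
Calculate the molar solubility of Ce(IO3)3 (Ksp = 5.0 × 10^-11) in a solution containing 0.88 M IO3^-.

Ce(IO3)3(s) ⇌ Ce^3+ + 3 IO3^-
Ksp = [Ce^3+][IO3^-]^3
If s mol/L dissolves here, [Ce^3+] = s, [IO3^-] = 0.88 + 3s ≈ 0.88 (common-ion effect: IO3^- is already 0.88 M).
Ksp ≈ s × (0.88)^3
s = 7.3 × 10^-11 M
Check: 3s = 2.2 × 10^-10 ≪ 0.88, so the approximation is valid.

s ≈ 7.3 x 10^-11 M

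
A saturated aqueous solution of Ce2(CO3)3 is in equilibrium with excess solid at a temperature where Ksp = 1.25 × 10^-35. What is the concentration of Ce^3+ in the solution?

Ce2(CO3)3(s) ⇌ 2 Ce^3+(aq) + 3 CO3^2-(aq)
Ksp = [Ce^3+]^2[CO3^2-]^3
With molar solubility s: [Ce^3+] = 2s, [CO3^2-] = 3s.
So Ksp = (2s)^2 × (3s)^3 = 108s^5
s^5 = 1.25 × 10^-35 / 108, so s = 4.099 × 10^-8 M
[Ce^3+] = 2s = 8.20 × 10^-8 M

[Ce^3+] ≈ 8.20e-8 M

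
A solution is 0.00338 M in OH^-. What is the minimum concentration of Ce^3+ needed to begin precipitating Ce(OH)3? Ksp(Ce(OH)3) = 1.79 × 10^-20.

Ce(OH)3(s) ⇌ Ce^3+(aq) + 3 OH^-(aq)
Ksp = [Ce^3+][OH^-]^3
Precipitation begins when Q = Ksp. With [OH^-] = 0.00338 M:
1.79 × 10^-20 = (0.00338)^3 × [Ce^3+]
[Ce^3+] = (1.79 × 10^-20 / 3.861 x 10^-8) = 4.64 × 10^-13 M

[Ce^3+] = 4.64 × 10^-13 M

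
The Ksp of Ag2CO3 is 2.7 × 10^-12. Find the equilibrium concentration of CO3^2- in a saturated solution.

Ag2CO3(s) ⇌ 2 Ag^+(aq) + CO3^2-(aq)
Ksp = [Ag^+]^2[CO3^2-]
With molar solubility s: [Ag^+] = 2s, [CO3^2-] = s.
Substituting: Ksp = (2s)^2s = 4s^3
Solving, s = (2.7 × 10^-12/4)^(1/3) = 8.77 x 10^-5 M
[CO3^2-] = s = 8.8 x 10^-5 M

[CO3^2-] = 8.8 x 10^-5 M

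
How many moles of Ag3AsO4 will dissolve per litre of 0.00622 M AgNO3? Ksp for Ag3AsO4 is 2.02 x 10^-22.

s = 8.39 × 10^-16 M

Ag3AsO4(s) ⇌ 3 Ag^+ + AsO4^3-
Ksp = [Ag^+]^3[AsO4^3-]
Let s be the molar solubility in this solution. [Ag^+] = 0.00622 + 3s ≈ 0.00622, [AsO4^3-] = s (Ksp is small, so little additional dissolves).
Ksp ≈ (0.00622)^3 × s
s = 8.39 × 10^-16 M
Check: 3s = 2.5 × 10^-15 ≪ 0.00622, so the approximation is valid.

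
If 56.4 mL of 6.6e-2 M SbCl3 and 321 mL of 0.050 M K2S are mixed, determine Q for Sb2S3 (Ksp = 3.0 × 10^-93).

Q = 7.5 × 10^-9

Total volume = 56.4 + 321 = 377.4 mL.
[Sb^3+] = 6.6 × 10^-2 × (56.4/377.4) = 9.86 × 10^-3 M
[S^2-] = 5.0 × 10^-2 × (321/377.4) = 4.25 x 10^-2 M
Sb2S3(s) <=> 2 Sb^3+ + 3 S^2-, so Q = [Sb^3+]^2[S^2-]^3
Q = (9.86 × 10^-3)^2(4.25 × 10^-2)^3 = 7.5 × 10^-9
Q > Ksp, so Sb2S3 will precipitate.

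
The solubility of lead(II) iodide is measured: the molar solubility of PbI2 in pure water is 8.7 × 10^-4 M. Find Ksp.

Ksp = 2.6 × 10^-9

PbI2(s) ⇌ Pb^2+ + 2 I^-
With molar solubility s: [Pb^2+] = s, [I^-] = 2s.
Ksp = [Pb^2+][I^-]^2
So Ksp = s × (2s)^2 = 4s^3
With s = 8.7 x 10^-4: Ksp = 2.6 x 10^-9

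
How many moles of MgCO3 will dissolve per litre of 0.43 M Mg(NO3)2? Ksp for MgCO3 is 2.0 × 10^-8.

MgCO3(s) ⇌ Mg^2+(aq) + CO3^2-(aq)
Ksp = [Mg^2+][CO3^2-]
Let s be the molar solubility in this solution. [Mg^2+] = 0.43 + s ≈ 0.43, [CO3^2-] = s (since Mg^2+ from Mg(NO3)2 dominates).
Ksp ≈ 0.43 × s
s = 4.7 × 10^-8 M
Check: s = 4.7 x 10^-8 ≪ 0.43, so the approximation is valid.

4.7 × 10^-8 M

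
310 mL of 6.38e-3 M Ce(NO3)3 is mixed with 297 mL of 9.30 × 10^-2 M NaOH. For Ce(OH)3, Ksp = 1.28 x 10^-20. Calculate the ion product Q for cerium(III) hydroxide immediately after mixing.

Q ≈ 3.07e-7

Total volume = 310 + 297 = 607 mL.
[Ce^3+] = 6.38 x 10^-3 × (310/607) = 3.258 x 10^-3 M
[OH^-] = 9.30 x 10^-2 × (297/607) = 4.550 × 10^-2 M
Ce(OH)3(s) ⇌ Ce^3+(aq) + 3 OH^-(aq), so Q = [Ce^3+][OH^-]^3
Q = (3.258 × 10^-3)(4.550 × 10^-2)^3 = 3.07 × 10^-7
Q > Ksp, so Ce(OH)3 will precipitate.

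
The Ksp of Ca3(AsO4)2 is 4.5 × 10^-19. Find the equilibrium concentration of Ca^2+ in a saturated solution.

Ca3(AsO4)2(s) <=> 3 Ca^2+(aq) + 2 AsO4^3-(aq)
Ksp = [Ca^2+]^3[AsO4^3-]^2
For each mole of Ca3(AsO4)2 that dissolves: [Ca^2+] = 3s, [AsO4^3-] = 2s.
Ksp = (3s)^3(2s)^2 = 108s^5
Solving, s = (4.5 × 10^-19/108)^(1/5) = 8.39 × 10^-5 M
[Ca^2+] = 3s = 2.5 × 10^-4 M

[Ca^2+] = 2.5 × 10^-4 M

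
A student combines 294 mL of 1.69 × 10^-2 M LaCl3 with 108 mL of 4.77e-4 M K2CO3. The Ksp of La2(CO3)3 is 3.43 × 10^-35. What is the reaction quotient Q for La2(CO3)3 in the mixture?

Total volume = 294 + 108 = 402 mL.
[La^3+] = 1.69 x 10^-2 × (294/402) = 1.236 × 10^-2 M
[CO3^2-] = 4.77 x 10^-4 × (108/402) = 1.281 × 10^-4 M
La2(CO3)3(s) ⇌ 2 La^3+(aq) + 3 CO3^2-(aq), so Q = [La^3+]^2[CO3^2-]^3
Q = (1.236 × 10^-2)^2(1.281 × 10^-4)^3 = 3.21 x 10^-16
Q > Ksp, so La2(CO3)3 will precipitate.

Q ≈ 3.21e-16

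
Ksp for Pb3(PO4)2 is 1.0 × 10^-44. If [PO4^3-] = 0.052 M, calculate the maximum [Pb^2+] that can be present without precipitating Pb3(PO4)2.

[Pb^2+] ≈ 1.5e-14 M

Pb3(PO4)2(s) <=> 3 Pb^2+(aq) + 2 PO4^3-(aq)
Ksp = [Pb^2+]^3[PO4^3-]^2
Precipitation begins when Q = Ksp. With [PO4^3-] = 0.052 M:
1.0 × 10^-44 = (0.052)^2 × [Pb^2+]^3
[Pb^2+] = (1.0 × 10^-44 / 2.70 x 10^-3)^(1/3) = 1.5 × 10^-14 M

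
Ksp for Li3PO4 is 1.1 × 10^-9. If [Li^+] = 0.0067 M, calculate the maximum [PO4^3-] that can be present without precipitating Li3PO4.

[PO4^3-] ≈ 3.7 x 10^-3 M

Li3PO4(s) ⇌ 3 Li^+ + PO4^3-
Ksp = [Li^+]^3[PO4^3-]
Precipitation begins when Q = Ksp. With [Li^+] = 0.0067 M:
1.1 × 10^-9 = (0.0067)^3 × [PO4^3-]
[PO4^3-] = (1.1 × 10^-9 / 3.01 × 10^-7) = 3.7 x 10^-3 M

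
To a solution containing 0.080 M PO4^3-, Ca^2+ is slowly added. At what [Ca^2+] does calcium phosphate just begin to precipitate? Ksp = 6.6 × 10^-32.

Ca3(PO4)2(s) ⇌ 3 Ca^2+(aq) + 2 PO4^3-(aq)
Ksp = [Ca^2+]^3[PO4^3-]^2
Precipitation begins when Q = Ksp. With [PO4^3-] = 0.080 M:
6.6 × 10^-32 = (0.080)^2 × [Ca^2+]^3
[Ca^2+] = (6.6 × 10^-32 / 6.40 × 10^-3)^(1/3) = 2.2 x 10^-10 M

[Ca^2+] ≈ 2.2 × 10^-10 M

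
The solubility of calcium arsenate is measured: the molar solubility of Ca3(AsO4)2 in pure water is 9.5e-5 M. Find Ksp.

Ca3(AsO4)2(s) ⇌ 3 Ca^2+ + 2 AsO4^3-
Let s = molar solubility. Then [Ca^2+] = 3s and [AsO4^3-] = 2s.
Ksp = [Ca^2+]^3[AsO4^3-]^2
So Ksp = (3s)^3 × (2s)^2 = 108s^5
Ksp = 108 × (9.5 × 10^-5)^5 = 8.4 × 10^-19

Ksp ≈ 8.4 × 10^-19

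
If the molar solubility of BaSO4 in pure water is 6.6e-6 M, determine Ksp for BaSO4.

4.4 x 10^-11

BaSO4(s) ⇌ Ba^2+ + SO4^2-
With molar solubility s: [Ba^2+] = s, [SO4^2-] = s.
Ksp = [Ba^2+][SO4^2-]
Ksp = (s)(s) = s^2
Ksp = (6.6 x 10^-6)^2 = 4.4 x 10^-11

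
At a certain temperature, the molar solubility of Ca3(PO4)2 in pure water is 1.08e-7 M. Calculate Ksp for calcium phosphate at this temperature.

Ksp = 1.59e-33

Ca3(PO4)2(s) ⇌ 3 Ca^2+ + 2 PO4^3-
For each mole of Ca3(PO4)2 that dissolves: [Ca^2+] = 3s, [PO4^3-] = 2s.
Ksp = [Ca^2+]^3[PO4^3-]^2
Ksp = (3s)^3(2s)^2 = 108s^5
With s = 1.08 × 10^-7: Ksp = 1.59 × 10^-33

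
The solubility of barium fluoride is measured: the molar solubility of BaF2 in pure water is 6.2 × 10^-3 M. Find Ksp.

Ksp ≈ 9.5 × 10^-7

BaF2(s) ⇌ Ba^2+(aq) + 2 F^-(aq)
For each mole of BaF2 that dissolves: [Ba^2+] = s, [F^-] = 2s.
Ksp = [Ba^2+][F^-]^2
Substituting: Ksp = s(2s)^2 = 4s^3
Ksp = 4 × (6.2 × 10^-3)^3 = 9.5 × 10^-7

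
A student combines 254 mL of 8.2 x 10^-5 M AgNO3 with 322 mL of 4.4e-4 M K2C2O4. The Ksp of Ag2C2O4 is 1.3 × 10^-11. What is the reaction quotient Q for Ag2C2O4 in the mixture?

Q = 3.2 × 10^-13

Total volume = 254 + 322 = 576 mL.
[Ag^+] = 8.2 × 10^-5 × (254/576) = 3.62 × 10^-5 M
[C2O4^2-] = 4.4 × 10^-4 × (322/576) = 2.46 × 10^-4 M
Ag2C2O4(s) <=> 2 Ag^+ + C2O4^2-, so Q = [Ag^+]^2[C2O4^2-]
Q = (3.62 × 10^-5)^2(2.46 x 10^-4) = 3.2 × 10^-13
Q < Ksp, so no precipitate of Ag2C2O4 forms.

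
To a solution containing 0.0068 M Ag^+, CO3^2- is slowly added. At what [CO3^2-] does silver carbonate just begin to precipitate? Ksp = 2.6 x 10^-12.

[CO3^2-] ≈ 5.6 × 10^-8 M

Ag2CO3(s) <=> 2 Ag^+(aq) + CO3^2-(aq)
Ksp = [Ag^+]^2[CO3^2-]
Precipitation begins when Q = Ksp. With [Ag^+] = 0.0068 M:
2.6 x 10^-12 = (0.0068)^2 × [CO3^2-]
[CO3^2-] = (2.6 x 10^-12 / 4.62 × 10^-5) = 5.6 × 10^-8 M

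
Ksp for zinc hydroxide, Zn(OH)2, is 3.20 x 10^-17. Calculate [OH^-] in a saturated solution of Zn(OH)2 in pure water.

Zn(OH)2(s) <=> Zn^2+ + 2 OH^-
Ksp = [Zn^2+][OH^-]^2
Let s = molar solubility. Then [Zn^2+] = s and [OH^-] = 2s.
Ksp = s(2s)^2 = 4s^3
s = (3.20 x 10^-17 / 4)^(1/3) = 2.000 × 10^-6 M
[OH^-] = 2s = 4.00 × 10^-6 M

4.00 × 10^-6 M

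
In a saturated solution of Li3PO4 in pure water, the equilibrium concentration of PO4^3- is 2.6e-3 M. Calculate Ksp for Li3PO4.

1.2 × 10^-9

Li3PO4(s) ⇌ 3 Li^+ + PO4^3-
Stoichiometry gives [Li^+] = (3/1)[PO4^3-] = 7.80 × 10^-3 M.
Ksp = [Li^+]^3[PO4^3-]
Ksp = (7.80 x 10^-3)^3 × 2.6 × 10^-3 = 1.2 x 10^-9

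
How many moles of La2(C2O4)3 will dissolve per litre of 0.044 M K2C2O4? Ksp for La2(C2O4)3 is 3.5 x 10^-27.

La2(C2O4)3(s) <=> 2 La^3+(aq) + 3 C2O4^2-(aq)
Ksp = [La^3+]^2[C2O4^2-]^3
If s mol/L dissolves here, [La^3+] = 2s, [C2O4^2-] = 0.044 + 3s ≈ 0.044 (since C2O4^2- from K2C2O4 dominates).
Ksp ≈ (2s)^2 × (0.044)^3
s = 3.2 × 10^-12 M
Check: 3s = 9.6 x 10^-12 ≪ 0.044, so the approximation is valid.

s ≈ 3.2e-12 M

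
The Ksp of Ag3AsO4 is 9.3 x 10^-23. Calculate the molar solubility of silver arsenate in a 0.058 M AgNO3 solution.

s = 4.8e-19 M

Ag3AsO4(s) ⇌ 3 Ag^+(aq) + AsO4^3-(aq)
Ksp = [Ag^+]^3[AsO4^3-]
Let s be the molar solubility in this solution. [Ag^+] = 0.058 + 3s ≈ 0.058, [AsO4^3-] = s (since Ag^+ from AgNO3 dominates).
Ksp ≈ (0.058)^3 × s
s = 4.8 × 10^-19 M
Check: 3s = 1.4 × 10^-18 ≪ 0.058, so the approximation is valid.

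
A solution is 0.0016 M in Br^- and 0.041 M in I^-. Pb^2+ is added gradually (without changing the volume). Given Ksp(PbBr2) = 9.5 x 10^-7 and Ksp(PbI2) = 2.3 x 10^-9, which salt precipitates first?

Precipitation of each salt starts when its ion product equals its Ksp.
For PbBr2: 9.5 x 10^-7 = (0.0016)^2 × [Pb^2+]  ⇒  [Pb^2+] = 3.7 × 10^-1 M.
For PbI2: 2.3 x 10^-9 = (0.041)^2 × [Pb^2+]  ⇒  [Pb^2+] = 1.4 × 10^-6 M.
The salt with the lower threshold [Pb^2+] precipitates first: PbI2.

PbI2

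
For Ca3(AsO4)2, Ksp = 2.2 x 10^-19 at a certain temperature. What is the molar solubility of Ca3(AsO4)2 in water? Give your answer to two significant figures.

Ca3(AsO4)2(s) <=> 3 Ca^2+ + 2 AsO4^3-
Ksp = [Ca^2+]^3[AsO4^3-]^2
If s mol/L of Ca3(AsO4)2 dissolves, [Ca^2+] = 3s and [AsO4^3-] = 2s.
Ksp = (3s)^3(2s)^2 = 108s^5
s^5 = 2.2 x 10^-19 / 108, so s = 7.3 × 10^-5 M

s = 7.3 × 10^-5 M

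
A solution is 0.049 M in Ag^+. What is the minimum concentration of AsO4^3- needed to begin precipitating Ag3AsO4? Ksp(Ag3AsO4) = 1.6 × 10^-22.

Ag3AsO4(s) <=> 3 Ag^+(aq) + AsO4^3-(aq)
Ksp = [Ag^+]^3[AsO4^3-]
Precipitation begins when Q = Ksp. With [Ag^+] = 0.049 M:
1.6 × 10^-22 = (0.049)^3 × [AsO4^3-]
[AsO4^3-] = (1.6 × 10^-22 / 1.18 × 10^-4) = 1.4 x 10^-18 M

[AsO4^3-] = 1.4 × 10^-18 M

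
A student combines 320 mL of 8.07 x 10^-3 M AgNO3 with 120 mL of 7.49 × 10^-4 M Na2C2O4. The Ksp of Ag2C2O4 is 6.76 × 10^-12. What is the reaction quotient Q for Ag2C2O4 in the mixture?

Q ≈ 7.04e-9

Total volume = 320 + 120 = 440 mL.
[Ag^+] = 8.07 × 10^-3 × (320/440) = 5.869 × 10^-3 M
[C2O4^2-] = 7.49 × 10^-4 × (120/440) = 2.043 x 10^-4 M
Ag2C2O4(s) ⇌ 2 Ag^+ + C2O4^2-, so Q = [Ag^+]^2[C2O4^2-]
Q = (5.869 × 10^-3)^2(2.043 × 10^-4) = 7.04 x 10^-9
Q > Ksp, so Ag2C2O4 will precipitate.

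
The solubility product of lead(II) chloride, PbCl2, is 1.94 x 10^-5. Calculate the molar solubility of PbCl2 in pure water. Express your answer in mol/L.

1.69 × 10^-2 M

PbCl2(s) ⇌ Pb^2+(aq) + 2 Cl^-(aq)
Ksp = [Pb^2+][Cl^-]^2
With molar solubility s: [Pb^2+] = s, [Cl^-] = 2s.
Substituting: Ksp = s(2s)^2 = 4s^3
Solving, s = (1.94 x 10^-5/4)^(1/3) = 1.69 × 10^-2 M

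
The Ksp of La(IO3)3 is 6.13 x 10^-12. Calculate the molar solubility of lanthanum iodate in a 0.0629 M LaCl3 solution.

s = 1.53 × 10^-4 M

La(IO3)3(s) ⇌ La^3+ + 3 IO3^-
Ksp = [La^3+][IO3^-]^3
Let s be the molar solubility in this solution. [La^3+] = 0.0629 + s ≈ 0.0629, [IO3^-] = 3s (Ksp is small, so little additional dissolves).
Ksp ≈ 0.0629 × (3s)^3
s = 1.53 x 10^-4 M
Check: s = 1.5 × 10^-4 ≪ 0.0629, so the approximation is valid.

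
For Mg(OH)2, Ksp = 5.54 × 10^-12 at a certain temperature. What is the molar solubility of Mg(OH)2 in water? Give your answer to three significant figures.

s = 1.11 × 10^-4 M

Mg(OH)2(s) ⇌ Mg^2+(aq) + 2 OH^-(aq)
Ksp = [Mg^2+][OH^-]^2
If s mol/L of Mg(OH)2 dissolves, [Mg^2+] = s and [OH^-] = 2s.
Substituting: Ksp = s(2s)^2 = 4s^3
s = (5.54 × 10^-12 / 4)^(1/3) = 1.11 × 10^-4 M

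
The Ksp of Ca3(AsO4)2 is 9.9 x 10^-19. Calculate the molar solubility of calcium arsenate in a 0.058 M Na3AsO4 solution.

Ca3(AsO4)2(s) <=> 3 Ca^2+ + 2 AsO4^3-
Ksp = [Ca^2+]^3[AsO4^3-]^2
Let s be the molar solubility in this solution. [Ca^2+] = 3s, [AsO4^3-] = 0.058 + 2s ≈ 0.058 (common-ion effect: AsO4^3- is already 0.058 M).
Ksp ≈ (3s)^3 × (0.058)^2
s = 2.2 × 10^-6 M
Check: 2s = 4.4 x 10^-6 ≪ 0.058, so the approximation is valid.

s = 2.2e-6 M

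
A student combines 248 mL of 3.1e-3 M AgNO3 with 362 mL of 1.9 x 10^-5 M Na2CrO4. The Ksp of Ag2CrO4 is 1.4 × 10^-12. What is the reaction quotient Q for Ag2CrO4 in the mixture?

Total volume = 248 + 362 = 610 mL.
[Ag^+] = 3.1 x 10^-3 × (248/610) = 1.26 × 10^-3 M
[CrO4^2-] = 1.9 x 10^-5 × (362/610) = 1.13 × 10^-5 M
Ag2CrO4(s) <=> 2 Ag^+(aq) + CrO4^2-(aq), so Q = [Ag^+]^2[CrO4^2-]
Q = (1.26 x 10^-3)^2(1.13 × 10^-5) = 1.8 × 10^-11
Q > Ksp, so Ag2CrO4 will precipitate.

Q = 1.8 × 10^-11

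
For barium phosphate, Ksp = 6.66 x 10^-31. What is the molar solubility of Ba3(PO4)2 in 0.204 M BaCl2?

4.43e-15 M

Ba3(PO4)2(s) ⇌ 3 Ba^2+(aq) + 2 PO4^3-(aq)
Ksp = [Ba^2+]^3[PO4^3-]^2
Let s be the molar solubility in this solution. [Ba^2+] = 0.204 + 3s ≈ 0.204, [PO4^3-] = 2s (since Ba^2+ from BaCl2 dominates).
Ksp ≈ (0.204)^3 × (2s)^2
s = 4.43 x 10^-15 M
Check: 3s = 1.3 × 10^-14 ≪ 0.204, so the approximation is valid.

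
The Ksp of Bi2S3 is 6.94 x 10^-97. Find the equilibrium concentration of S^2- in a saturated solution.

Bi2S3(s) ⇌ 2 Bi^3+ + 3 S^2-
Ksp = [Bi^3+]^2[S^2-]^3
If s mol/L of Bi2S3 dissolves, [Bi^3+] = 2s and [S^2-] = 3s.
Substituting: Ksp = (2s)^2(3s)^3 = 108s^5
s^5 = 6.94 x 10^-97 / 108, so s = 2.299 × 10^-20 M
[S^2-] = 3s = 6.90 x 10^-20 M

[S^2-] = 6.90 × 10^-20 M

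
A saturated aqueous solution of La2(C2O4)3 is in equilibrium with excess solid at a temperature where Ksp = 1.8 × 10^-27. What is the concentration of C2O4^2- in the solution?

La2(C2O4)3(s) <=> 2 La^3+ + 3 C2O4^2-
Ksp = [La^3+]^2[C2O4^2-]^3
For each mole of La2(C2O4)3 that dissolves: [La^3+] = 2s, [C2O4^2-] = 3s.
Ksp = (2s)^2(3s)^3 = 108s^5
s^5 = 1.8 × 10^-27 / 108, so s = 1.76 x 10^-6 M
[C2O4^2-] = 3s = 5.3 × 10^-6 M

[C2O4^2-] = 5.3e-6 M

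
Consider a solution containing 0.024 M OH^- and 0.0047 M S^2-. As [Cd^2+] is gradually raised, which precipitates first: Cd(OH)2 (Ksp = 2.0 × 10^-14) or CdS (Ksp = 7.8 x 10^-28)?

Each salt begins to precipitate when Q = Ksp, i.e. when [Cd^2+] reaches its threshold.
For Cd(OH)2: 2.0 × 10^-14 = (0.024)^2 × [Cd^2+]  ⇒  [Cd^2+] = 3.5 × 10^-11 M.
For CdS: 7.8 x 10^-28 = 0.0047 × [Cd^2+]  ⇒  [Cd^2+] = 1.7 x 10^-25 M.
The salt with the lower threshold [Cd^2+] precipitates first: CdS.

CdS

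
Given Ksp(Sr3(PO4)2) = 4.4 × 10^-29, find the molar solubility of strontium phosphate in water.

Sr3(PO4)2(s) <=> 3 Sr^2+ + 2 PO4^3-
Ksp = [Sr^2+]^3[PO4^3-]^2
If s mol/L of Sr3(PO4)2 dissolves, [Sr^2+] = 3s and [PO4^3-] = 2s.
Substituting: Ksp = (3s)^3(2s)^2 = 108s^5
Solving, s = (4.4 × 10^-29/108)^(1/5) = 8.4 × 10^-7 M

s = 8.4 × 10^-7 M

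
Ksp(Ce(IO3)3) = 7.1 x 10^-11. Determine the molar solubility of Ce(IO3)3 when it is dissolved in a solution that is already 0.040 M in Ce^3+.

Ce(IO3)3(s) <=> Ce^3+(aq) + 3 IO3^-(aq)
Ksp = [Ce^3+][IO3^-]^3
Let s = moles of Ce(IO3)3 that dissolve per litre. [Ce^3+] = 0.040 + s ≈ 0.040, [IO3^-] = 3s (since the Ce^3+ already present dominates).
Ksp ≈ 0.040 × (3s)^3
s = 4.0 × 10^-4 M
Check: s = 4.0 x 10^-4 ≪ 0.040, so the approximation is valid.

4.0 × 10^-4 M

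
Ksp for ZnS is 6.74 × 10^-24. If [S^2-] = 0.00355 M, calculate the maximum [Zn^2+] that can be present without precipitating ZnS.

[Zn^2+] ≈ 1.90e-21 M

ZnS(s) <=> Zn^2+(aq) + S^2-(aq)
Ksp = [Zn^2+][S^2-]
Precipitation begins when Q = Ksp. With [S^2-] = 0.00355 M:
6.74 × 10^-24 = (0.00355) × [Zn^2+]
[Zn^2+] = (6.74 × 10^-24 / 3.55 x 10^-3) = 1.90 × 10^-21 M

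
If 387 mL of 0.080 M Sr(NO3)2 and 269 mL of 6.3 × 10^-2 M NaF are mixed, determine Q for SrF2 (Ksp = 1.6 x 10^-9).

Q ≈ 3.1e-5

Total volume = 387 + 269 = 656 mL.
[Sr^2+] = 8.0 × 10^-2 × (387/656) = 4.72 × 10^-2 M
[F^-] = 6.3 x 10^-2 × (269/656) = 2.58 x 10^-2 M
SrF2(s) ⇌ Sr^2+(aq) + 2 F^-(aq), so Q = [Sr^2+][F^-]^2
Q = (4.72 × 10^-2)(2.58 x 10^-2)^2 = 3.1 × 10^-5
Q > Ksp, so SrF2 will precipitate.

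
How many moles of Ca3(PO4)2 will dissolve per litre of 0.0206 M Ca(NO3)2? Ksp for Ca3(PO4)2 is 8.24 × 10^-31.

Ca3(PO4)2(s) <=> 3 Ca^2+(aq) + 2 PO4^3-(aq)
Ksp = [Ca^2+]^3[PO4^3-]^2
Let s be the molar solubility in this solution. [Ca^2+] = 0.0206 + 3s ≈ 0.0206, [PO4^3-] = 2s (since Ca^2+ from Ca(NO3)2 dominates).
Ksp ≈ (0.0206)^3 × (2s)^2
s = 1.54 x 10^-13 M
Check: 3s = 4.6 x 10^-13 ≪ 0.0206, so the approximation is valid.

s = 1.54e-13 M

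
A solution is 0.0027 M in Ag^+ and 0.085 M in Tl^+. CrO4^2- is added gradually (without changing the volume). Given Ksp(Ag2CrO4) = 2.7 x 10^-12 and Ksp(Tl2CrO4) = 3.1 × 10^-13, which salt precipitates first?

Tl2CrO4

Precipitation of each salt starts when its ion product equals its Ksp.
For Ag2CrO4: 2.7 x 10^-12 = (0.0027)^2 × [CrO4^2-]  ⇒  [CrO4^2-] = 3.7 × 10^-7 M.
For Tl2CrO4: 3.1 × 10^-13 = (0.085)^2 × [CrO4^2-]  ⇒  [CrO4^2-] = 4.3 × 10^-11 M.
The salt with the lower threshold [CrO4^2-] precipitates first: Tl2CrO4.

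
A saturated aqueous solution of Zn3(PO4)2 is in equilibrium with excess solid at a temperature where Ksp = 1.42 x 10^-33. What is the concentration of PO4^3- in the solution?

Zn3(PO4)2(s) ⇌ 3 Zn^2+ + 2 PO4^3-
Ksp = [Zn^2+]^3[PO4^3-]^2
Let s = molar solubility. Then [Zn^2+] = 3s and [PO4^3-] = 2s.
Substituting: Ksp = (3s)^3(2s)^2 = 108s^5
s = (1.42 x 10^-33 / 108)^(1/5) = 1.056 x 10^-7 M
[PO4^3-] = 2s = 2.11 × 10^-7 M

2.11 × 10^-7 M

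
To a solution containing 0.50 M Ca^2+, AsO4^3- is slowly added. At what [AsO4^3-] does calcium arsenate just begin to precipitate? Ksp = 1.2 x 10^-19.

Ca3(AsO4)2(s) <=> 3 Ca^2+(aq) + 2 AsO4^3-(aq)
Ksp = [Ca^2+]^3[AsO4^3-]^2
Precipitation begins when Q = Ksp. With [Ca^2+] = 0.50 M:
1.2 x 10^-19 = (0.50)^3 × [AsO4^3-]^2
[AsO4^3-] = (1.2 x 10^-19 / 1.25 x 10^-1)^(1/2) = 9.8 x 10^-10 M

9.8 × 10^-10 M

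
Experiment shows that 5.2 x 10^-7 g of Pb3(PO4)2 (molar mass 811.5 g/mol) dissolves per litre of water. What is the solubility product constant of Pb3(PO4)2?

Ksp ≈ 1.2 × 10^-44

Molar solubility s = (5.2 × 10^-7 g/L) / (811.5 g/mol) = 6.41 × 10^-10 M.
Pb3(PO4)2(s) ⇌ 3 Pb^2+(aq) + 2 PO4^3-(aq)
Let s = molar solubility. Then [Pb^2+] = 3s and [PO4^3-] = 2s.
Ksp = [Pb^2+]^3[PO4^3-]^2
So Ksp = (3s)^3 × (2s)^2 = 108s^5
With s = 6.41 × 10^-10: Ksp = 1.2 × 10^-44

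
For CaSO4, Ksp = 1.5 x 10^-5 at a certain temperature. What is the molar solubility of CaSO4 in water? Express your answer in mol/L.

3.9e-3 M

CaSO4(s) ⇌ Ca^2+(aq) + SO4^2-(aq)
Ksp = [Ca^2+][SO4^2-]
With molar solubility s: [Ca^2+] = s, [SO4^2-] = s.
Ksp = s^2
s = (1.5 x 10^-5)^(1/2) = 3.9 x 10^-3 M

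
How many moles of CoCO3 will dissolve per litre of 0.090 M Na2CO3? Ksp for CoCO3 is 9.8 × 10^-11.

CoCO3(s) <=> Co^2+ + CO3^2-
Ksp = [Co^2+][CO3^2-]
Let s = moles of CoCO3 that dissolve per litre. [Co^2+] = s, [CO3^2-] = 0.090 + s ≈ 0.090 (since CO3^2- from Na2CO3 dominates).
Ksp ≈ s × 0.090
s = 1.1 × 10^-9 M
Check: s = 1.1 × 10^-9 ≪ 0.090, so the approximation is valid.

1.1 x 10^-9 M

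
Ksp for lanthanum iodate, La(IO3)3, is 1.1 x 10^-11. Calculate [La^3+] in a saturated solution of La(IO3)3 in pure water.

La(IO3)3(s) ⇌ La^3+ + 3 IO3^-
Ksp = [La^3+][IO3^-]^3
With molar solubility s: [La^3+] = s, [IO3^-] = 3s.
Substituting: Ksp = s(3s)^3 = 27s^4
s = (1.1 x 10^-11 / 27)^(1/4) = 7.99 × 10^-4 M
[La^3+] = s = 8.0 × 10^-4 M

[La^3+] ≈ 8.0 x 10^-4 M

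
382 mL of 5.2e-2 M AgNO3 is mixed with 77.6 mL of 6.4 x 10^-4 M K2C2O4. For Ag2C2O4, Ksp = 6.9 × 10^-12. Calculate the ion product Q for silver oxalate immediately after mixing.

Total volume = 382 + 77.6 = 459.6 mL.
[Ag^+] = 5.2 × 10^-2 × (382/459.6) = 4.32 x 10^-2 M
[C2O4^2-] = 6.4 x 10^-4 × (77.6/459.6) = 1.08 × 10^-4 M
Ag2C2O4(s) ⇌ 2 Ag^+ + C2O4^2-, so Q = [Ag^+]^2[C2O4^2-]
Q = (4.32 × 10^-2)^2(1.08 × 10^-4) = 2.0 × 10^-7
Q > Ksp, so Ag2C2O4 will precipitate.

2.0 × 10^-7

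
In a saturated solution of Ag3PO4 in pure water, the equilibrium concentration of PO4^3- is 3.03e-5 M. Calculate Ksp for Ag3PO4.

Ag3PO4(s) ⇌ 3 Ag^+(aq) + PO4^3-(aq)
Stoichiometry gives [Ag^+] = (3/1)[PO4^3-] = 9.090 x 10^-5 M.
Ksp = [Ag^+]^3[PO4^3-]
Ksp = (9.090 x 10^-5)^3 × 3.03 × 10^-5 = 2.28 × 10^-17

Ksp ≈ 2.28e-17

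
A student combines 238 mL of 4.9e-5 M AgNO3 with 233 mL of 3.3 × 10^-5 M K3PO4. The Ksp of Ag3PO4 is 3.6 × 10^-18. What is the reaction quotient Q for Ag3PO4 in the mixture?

Total volume = 238 + 233 = 471 mL.
[Ag^+] = 4.9 x 10^-5 × (238/471) = 2.48 x 10^-5 M
[PO4^3-] = 3.3 × 10^-5 × (233/471) = 1.63 x 10^-5 M
Ag3PO4(s) ⇌ 3 Ag^+ + PO4^3-, so Q = [Ag^+]^3[PO4^3-]
Q = (2.48 × 10^-5)^3(1.63 × 10^-5) = 2.5 × 10^-19
Q < Ksp, so no precipitate of Ag3PO4 forms.

2.5 × 10^-19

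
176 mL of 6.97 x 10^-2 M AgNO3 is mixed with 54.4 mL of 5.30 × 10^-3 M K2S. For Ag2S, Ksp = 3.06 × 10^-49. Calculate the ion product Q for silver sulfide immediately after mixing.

Q ≈ 3.55 × 10^-6

Total volume = 176 + 54.4 = 230.4 mL.
[Ag^+] = 6.97 × 10^-2 × (176/230.4) = 5.324 × 10^-2 M
[S^2-] = 5.30 × 10^-3 × (54.4/230.4) = 1.251 × 10^-3 M
Ag2S(s) ⇌ 2 Ag^+(aq) + S^2-(aq), so Q = [Ag^+]^2[S^2-]
Q = (5.324 × 10^-2)^2(1.251 × 10^-3) = 3.55 × 10^-6
Q > Ksp, so Ag2S will precipitate.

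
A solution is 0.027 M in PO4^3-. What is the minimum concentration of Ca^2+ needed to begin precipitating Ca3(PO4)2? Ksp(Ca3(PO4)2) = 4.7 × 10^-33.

Ca3(PO4)2(s) ⇌ 3 Ca^2+(aq) + 2 PO4^3-(aq)
Ksp = [Ca^2+]^3[PO4^3-]^2
Precipitation begins when Q = Ksp. With [PO4^3-] = 0.027 M:
4.7 × 10^-33 = (0.027)^2 × [Ca^2+]^3
[Ca^2+] = (4.7 × 10^-33 / 7.29 × 10^-4)^(1/3) = 1.9 × 10^-10 M

1.9e-10 M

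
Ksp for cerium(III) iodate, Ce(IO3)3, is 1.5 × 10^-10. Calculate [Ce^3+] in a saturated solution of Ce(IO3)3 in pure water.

Ce(IO3)3(s) ⇌ Ce^3+ + 3 IO3^-
Ksp = [Ce^3+][IO3^-]^3
With molar solubility s: [Ce^3+] = s, [IO3^-] = 3s.
Substituting: Ksp = s(3s)^3 = 27s^4
s = (1.5 × 10^-10 / 27)^(1/4) = 1.54 × 10^-3 M
[Ce^3+] = s = 1.5 × 10^-3 M

[Ce^3+] ≈ 1.5e-3 M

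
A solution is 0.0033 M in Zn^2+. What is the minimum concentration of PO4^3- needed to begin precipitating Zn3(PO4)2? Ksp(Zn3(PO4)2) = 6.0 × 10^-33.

Zn3(PO4)2(s) ⇌ 3 Zn^2+(aq) + 2 PO4^3-(aq)
Ksp = [Zn^2+]^3[PO4^3-]^2
Precipitation begins when Q = Ksp. With [Zn^2+] = 0.0033 M:
6.0 × 10^-33 = (0.0033)^3 × [PO4^3-]^2
[PO4^3-] = (6.0 × 10^-33 / 3.59 × 10^-8)^(1/2) = 4.1 x 10^-13 M

4.1 x 10^-13 M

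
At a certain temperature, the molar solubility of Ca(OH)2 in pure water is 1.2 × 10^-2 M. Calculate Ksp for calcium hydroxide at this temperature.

Ca(OH)2(s) ⇌ Ca^2+(aq) + 2 OH^-(aq)
With molar solubility s: [Ca^2+] = s, [OH^-] = 2s.
Ksp = [Ca^2+][OH^-]^2
Ksp = s(2s)^2 = 4s^3
With s = 1.2 × 10^-2: Ksp = 6.9 × 10^-6

Ksp ≈ 6.9e-6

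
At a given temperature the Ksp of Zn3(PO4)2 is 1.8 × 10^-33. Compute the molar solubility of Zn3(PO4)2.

s = 1.1 × 10^-7 M

Zn3(PO4)2(s) ⇌ 3 Zn^2+ + 2 PO4^3-
Ksp = [Zn^2+]^3[PO4^3-]^2
For each mole of Zn3(PO4)2 that dissolves: [Zn^2+] = 3s, [PO4^3-] = 2s.
Substituting: Ksp = (3s)^3(2s)^2 = 108s^5
Solving, s = (1.8 × 10^-33/108)^(1/5) = 1.1 × 10^-7 M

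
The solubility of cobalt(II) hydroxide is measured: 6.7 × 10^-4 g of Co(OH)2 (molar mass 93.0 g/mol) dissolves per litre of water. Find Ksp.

Ksp = 1.5 × 10^-15

Molar solubility s = (6.7 x 10^-4 g/L) / (93.0 g/mol) = 7.20 × 10^-6 M.
Co(OH)2(s) ⇌ Co^2+ + 2 OH^-
If s mol/L of Co(OH)2 dissolves, [Co^2+] = s and [OH^-] = 2s.
Ksp = [Co^2+][OH^-]^2
So Ksp = s × (2s)^2 = 4s^3
Ksp = 4 × (7.20 x 10^-6)^3 = 1.5 × 10^-15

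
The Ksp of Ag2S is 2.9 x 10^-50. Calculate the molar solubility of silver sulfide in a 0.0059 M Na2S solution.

1.1 x 10^-24 M

Ag2S(s) <=> 2 Ag^+(aq) + S^2-(aq)
Ksp = [Ag^+]^2[S^2-]
If s mol/L dissolves here, [Ag^+] = 2s, [S^2-] = 0.0059 + s ≈ 0.0059 (since S^2- from Na2S dominates).
Ksp ≈ (2s)^2 × 0.0059
s = 1.1 × 10^-24 M
Check: s = 1.1 × 10^-24 ≪ 0.0059, so the approximation is valid.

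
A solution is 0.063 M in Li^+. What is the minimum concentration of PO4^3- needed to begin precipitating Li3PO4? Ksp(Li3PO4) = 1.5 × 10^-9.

[PO4^3-] ≈ 6.0 x 10^-6 M

Li3PO4(s) ⇌ 3 Li^+(aq) + PO4^3-(aq)
Ksp = [Li^+]^3[PO4^3-]
Precipitation begins when Q = Ksp. With [Li^+] = 0.063 M:
1.5 × 10^-9 = (0.063)^3 × [PO4^3-]
[PO4^3-] = (1.5 × 10^-9 / 2.50 × 10^-4) = 6.0 x 10^-6 M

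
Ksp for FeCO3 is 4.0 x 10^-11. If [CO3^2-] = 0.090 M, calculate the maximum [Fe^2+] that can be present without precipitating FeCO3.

FeCO3(s) ⇌ Fe^2+ + CO3^2-
Ksp = [Fe^2+][CO3^2-]
Precipitation begins when Q = Ksp. With [CO3^2-] = 0.090 M:
4.0 x 10^-11 = (0.090) × [Fe^2+]
[Fe^2+] = (4.0 x 10^-11 / 9.0 × 10^-2) = 4.4 × 10^-10 M

[Fe^2+] ≈ 4.4e-10 M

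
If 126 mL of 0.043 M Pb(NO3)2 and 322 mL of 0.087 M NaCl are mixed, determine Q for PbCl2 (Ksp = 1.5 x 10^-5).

Total volume = 126 + 322 = 448 mL.
[Pb^2+] = 4.3 x 10^-2 × (126/448) = 1.21 x 10^-2 M
[Cl^-] = 8.7 x 10^-2 × (322/448) = 6.25 x 10^-2 M
PbCl2(s) ⇌ Pb^2+ + 2 Cl^-, so Q = [Pb^2+][Cl^-]^2
Q = (1.21 × 10^-2)(6.25 × 10^-2)^2 = 4.7 × 10^-5
Q > Ksp, so PbCl2 will precipitate.

Q = 4.7 × 10^-5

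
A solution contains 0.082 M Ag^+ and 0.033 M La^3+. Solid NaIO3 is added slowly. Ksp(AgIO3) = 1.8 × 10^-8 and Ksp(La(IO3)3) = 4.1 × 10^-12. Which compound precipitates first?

AgIO3

Each salt begins to precipitate when Q = Ksp, i.e. when [IO3^-] reaches its threshold.
For AgIO3: 1.8 × 10^-8 = 0.082 × [IO3^-]  ⇒  [IO3^-] = 2.2 × 10^-7 M.
For La(IO3)3: 4.1 × 10^-12 = 0.033 × [IO3^-]^3  ⇒  [IO3^-] = 5.0 x 10^-4 M.
The salt with the lower threshold [IO3^-] precipitates first: AgIO3.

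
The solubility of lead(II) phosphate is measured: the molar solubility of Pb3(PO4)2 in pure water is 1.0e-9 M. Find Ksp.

1.1e-43

Pb3(PO4)2(s) <=> 3 Pb^2+(aq) + 2 PO4^3-(aq)
For each mole of Pb3(PO4)2 that dissolves: [Pb^2+] = 3s, [PO4^3-] = 2s.
Ksp = [Pb^2+]^3[PO4^3-]^2
Substituting: Ksp = (3s)^3(2s)^2 = 108s^5
Ksp = 108 × (1.0 x 10^-9)^5 = 1.1 × 10^-43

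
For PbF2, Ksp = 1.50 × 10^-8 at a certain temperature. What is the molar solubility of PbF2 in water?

PbF2(s) ⇌ Pb^2+(aq) + 2 F^-(aq)
Ksp = [Pb^2+][F^-]^2
If s mol/L of PbF2 dissolves, [Pb^2+] = s and [F^-] = 2s.
Ksp = s(2s)^2 = 4s^3
s^3 = 1.50 × 10^-8 / 4, so s = 1.55 × 10^-3 M

1.55e-3 M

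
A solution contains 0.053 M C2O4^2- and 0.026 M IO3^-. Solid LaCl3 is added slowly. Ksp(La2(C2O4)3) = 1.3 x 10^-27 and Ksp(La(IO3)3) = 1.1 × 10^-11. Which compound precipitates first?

Each salt begins to precipitate when Q = Ksp, i.e. when [La^3+] reaches its threshold.
For La2(C2O4)3: 1.3 x 10^-27 = (0.053)^3 × [La^3+]^2  ⇒  [La^3+] = 3.0 × 10^-12 M.
For La(IO3)3: 1.1 × 10^-11 = (0.026)^3 × [La^3+]  ⇒  [La^3+] = 6.3 × 10^-7 M.
The salt with the lower threshold [La^3+] precipitates first: La2(C2O4)3.

La2(C2O4)3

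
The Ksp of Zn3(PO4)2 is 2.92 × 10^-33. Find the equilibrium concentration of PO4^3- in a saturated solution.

[PO4^3-] ≈ 2.44 × 10^-7 M

Zn3(PO4)2(s) ⇌ 3 Zn^2+(aq) + 2 PO4^3-(aq)
Ksp = [Zn^2+]^3[PO4^3-]^2
With molar solubility s: [Zn^2+] = 3s, [PO4^3-] = 2s.
Ksp = (3s)^3(2s)^2 = 108s^5
s = (2.92 × 10^-33 / 108)^(1/5) = 1.220 × 10^-7 M
[PO4^3-] = 2s = 2.44 × 10^-7 M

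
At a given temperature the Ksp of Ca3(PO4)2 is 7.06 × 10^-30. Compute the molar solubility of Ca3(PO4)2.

Ca3(PO4)2(s) ⇌ 3 Ca^2+(aq) + 2 PO4^3-(aq)
Ksp = [Ca^2+]^3[PO4^3-]^2
For each mole of Ca3(PO4)2 that dissolves: [Ca^2+] = 3s, [PO4^3-] = 2s.
Ksp = (3s)^3(2s)^2 = 108s^5
s^5 = 7.06 × 10^-30 / 108, so s = 5.80 × 10^-7 M

s ≈ 5.80e-7 M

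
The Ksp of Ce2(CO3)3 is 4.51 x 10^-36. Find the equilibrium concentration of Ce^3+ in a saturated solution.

Ce2(CO3)3(s) <=> 2 Ce^3+ + 3 CO3^2-
Ksp = [Ce^3+]^2[CO3^2-]^3
For each mole of Ce2(CO3)3 that dissolves: [Ce^3+] = 2s, [CO3^2-] = 3s.
Ksp = (2s)^2(3s)^3 = 108s^5
s = (4.51 x 10^-36 / 108)^(1/5) = 3.343 × 10^-8 M
[Ce^3+] = 2s = 6.69 x 10^-8 M

6.69 × 10^-8 M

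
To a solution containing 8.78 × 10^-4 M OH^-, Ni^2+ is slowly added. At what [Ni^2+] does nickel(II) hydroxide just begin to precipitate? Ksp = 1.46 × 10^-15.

[Ni^2+] = 1.89 x 10^-9 M

Ni(OH)2(s) <=> Ni^2+(aq) + 2 OH^-(aq)
Ksp = [Ni^2+][OH^-]^2
Precipitation begins when Q = Ksp. With [OH^-] = 8.78 × 10^-4 M:
1.46 × 10^-15 = (8.78 × 10^-4)^2 × [Ni^2+]
[Ni^2+] = (1.46 × 10^-15 / 7.709 × 10^-7) = 1.89 × 10^-9 M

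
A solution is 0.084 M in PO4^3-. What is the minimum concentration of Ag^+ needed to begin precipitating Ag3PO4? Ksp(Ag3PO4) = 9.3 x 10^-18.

4.8e-6 M

Ag3PO4(s) ⇌ 3 Ag^+(aq) + PO4^3-(aq)
Ksp = [Ag^+]^3[PO4^3-]
Precipitation begins when Q = Ksp. With [PO4^3-] = 0.084 M:
9.3 x 10^-18 = (0.084) × [Ag^+]^3
[Ag^+] = (9.3 x 10^-18 / 8.4 × 10^-2)^(1/3) = 4.8 × 10^-6 M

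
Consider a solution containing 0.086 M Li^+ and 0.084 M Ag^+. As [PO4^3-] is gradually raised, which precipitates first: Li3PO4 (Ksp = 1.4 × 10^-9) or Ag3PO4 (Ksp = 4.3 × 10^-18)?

Ag3PO4

Precipitation of each salt starts when its ion product equals its Ksp.
For Li3PO4: 1.4 × 10^-9 = (0.086)^3 × [PO4^3-]  ⇒  [PO4^3-] = 2.2 × 10^-6 M.
For Ag3PO4: 4.3 × 10^-18 = (0.084)^3 × [PO4^3-]  ⇒  [PO4^3-] = 7.3 x 10^-15 M.
The salt with the lower threshold [PO4^3-] precipitates first: Ag3PO4.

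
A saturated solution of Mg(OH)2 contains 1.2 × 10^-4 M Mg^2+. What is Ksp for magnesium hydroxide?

Mg(OH)2(s) ⇌ Mg^2+ + 2 OH^-
Stoichiometry gives [OH^-] = (2/1)[Mg^2+] = 2.40 × 10^-4 M.
Ksp = [Mg^2+][OH^-]^2
Ksp = 1.2 × 10^-4 × (2.40 × 10^-4)^2 = 6.9 x 10^-12

6.9 × 10^-12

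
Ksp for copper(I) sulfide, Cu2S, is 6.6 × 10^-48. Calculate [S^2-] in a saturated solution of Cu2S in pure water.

[S^2-] ≈ 1.2e-16 M

Cu2S(s) <=> 2 Cu^+(aq) + S^2-(aq)
Ksp = [Cu^+]^2[S^2-]
With molar solubility s: [Cu^+] = 2s, [S^2-] = s.
Substituting: Ksp = (2s)^2s = 4s^3
s = (6.6 × 10^-48 / 4)^(1/3) = 1.18 × 10^-16 M
[S^2-] = s = 1.2 × 10^-16 M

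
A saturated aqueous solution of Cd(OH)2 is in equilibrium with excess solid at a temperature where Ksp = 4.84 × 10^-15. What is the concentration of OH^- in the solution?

[OH^-] = 2.13 × 10^-5 M

Cd(OH)2(s) <=> Cd^2+(aq) + 2 OH^-(aq)
Ksp = [Cd^2+][OH^-]^2
With molar solubility s: [Cd^2+] = s, [OH^-] = 2s.
So Ksp = s × (2s)^2 = 4s^3
Solving, s = (4.84 × 10^-15/4)^(1/3) = 1.066 × 10^-5 M
[OH^-] = 2s = 2.13 × 10^-5 M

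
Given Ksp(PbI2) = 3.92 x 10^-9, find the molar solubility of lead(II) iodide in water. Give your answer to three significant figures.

s = 9.93e-4 M

PbI2(s) ⇌ Pb^2+(aq) + 2 I^-(aq)
Ksp = [Pb^2+][I^-]^2
If s mol/L of PbI2 dissolves, [Pb^2+] = s and [I^-] = 2s.
Ksp = s(2s)^2 = 4s^3
Solving, s = (3.92 x 10^-9/4)^(1/3) = 9.93 × 10^-4 M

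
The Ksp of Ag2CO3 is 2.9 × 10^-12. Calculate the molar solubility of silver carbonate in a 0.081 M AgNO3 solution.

Ag2CO3(s) <=> 2 Ag^+ + CO3^2-
Ksp = [Ag^+]^2[CO3^2-]
Let s = moles of Ag2CO3 that dissolve per litre. [Ag^+] = 0.081 + 2s ≈ 0.081, [CO3^2-] = s (Ksp is small, so little additional dissolves).
Ksp ≈ (0.081)^2 × s
s = 4.4 x 10^-10 M
Check: 2s = 8.8 x 10^-10 ≪ 0.081, so the approximation is valid.

s ≈ 4.4e-10 M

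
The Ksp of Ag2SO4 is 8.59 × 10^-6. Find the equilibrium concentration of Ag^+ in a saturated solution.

0.0258 M

Ag2SO4(s) ⇌ 2 Ag^+(aq) + SO4^2-(aq)
Ksp = [Ag^+]^2[SO4^2-]
For each mole of Ag2SO4 that dissolves: [Ag^+] = 2s, [SO4^2-] = s.
Ksp = (2s)^2s = 4s^3
s = (8.59 × 10^-6 / 4)^(1/3) = 1.290 × 10^-2 M
[Ag^+] = 2s = 2.58 x 10^-2 M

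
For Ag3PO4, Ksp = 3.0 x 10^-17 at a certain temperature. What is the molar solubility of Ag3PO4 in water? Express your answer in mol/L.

Ag3PO4(s) <=> 3 Ag^+(aq) + PO4^3-(aq)
Ksp = [Ag^+]^3[PO4^3-]
With molar solubility s: [Ag^+] = 3s, [PO4^3-] = s.
Substituting: Ksp = (3s)^3s = 27s^4
s = (3.0 x 10^-17 / 27)^(1/4) = 3.2 × 10^-5 M

s ≈ 3.2e-5 M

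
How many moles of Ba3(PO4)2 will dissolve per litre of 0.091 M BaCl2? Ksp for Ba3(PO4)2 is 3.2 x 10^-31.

Ba3(PO4)2(s) ⇌ 3 Ba^2+ + 2 PO4^3-
Ksp = [Ba^2+]^3[PO4^3-]^2
Let s be the molar solubility in this solution. [Ba^2+] = 0.091 + 3s ≈ 0.091, [PO4^3-] = 2s (Ksp is small, so little additional dissolves).
Ksp ≈ (0.091)^3 × (2s)^2
s = 1.0 × 10^-14 M
Check: 3s = 3.1 × 10^-14 ≪ 0.091, so the approximation is valid.

1.0e-14 M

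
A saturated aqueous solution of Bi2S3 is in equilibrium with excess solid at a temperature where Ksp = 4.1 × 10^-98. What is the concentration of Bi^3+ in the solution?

[Bi^3+] = 2.6e-20 M

Bi2S3(s) ⇌ 2 Bi^3+ + 3 S^2-
Ksp = [Bi^3+]^2[S^2-]^3
If s mol/L of Bi2S3 dissolves, [Bi^3+] = 2s and [S^2-] = 3s.
So Ksp = (2s)^2 × (3s)^3 = 108s^5
s = (4.1 × 10^-98 / 108)^(1/5) = 1.31 × 10^-20 M
[Bi^3+] = 2s = 2.6 × 10^-20 M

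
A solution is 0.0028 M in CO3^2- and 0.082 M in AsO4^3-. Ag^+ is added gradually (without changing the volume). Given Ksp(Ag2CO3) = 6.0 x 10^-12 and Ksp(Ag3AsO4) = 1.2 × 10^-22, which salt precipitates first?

Ag3AsO4

Precipitation of each salt starts when its ion product equals its Ksp.
For Ag2CO3: 6.0 x 10^-12 = 0.0028 × [Ag^+]^2  ⇒  [Ag^+] = 4.6 × 10^-5 M.
For Ag3AsO4: 1.2 × 10^-22 = 0.082 × [Ag^+]^3  ⇒  [Ag^+] = 1.1 × 10^-7 M.
The salt with the lower threshold [Ag^+] precipitates first: Ag3AsO4.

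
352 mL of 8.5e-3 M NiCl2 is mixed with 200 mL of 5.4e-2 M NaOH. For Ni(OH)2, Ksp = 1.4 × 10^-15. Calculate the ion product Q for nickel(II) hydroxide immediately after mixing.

Total volume = 352 + 200 = 552 mL.
[Ni^2+] = 8.5 x 10^-3 × (352/552) = 5.42 × 10^-3 M
[OH^-] = 5.4 x 10^-2 × (200/552) = 1.96 × 10^-2 M
Ni(OH)2(s) ⇌ Ni^2+(aq) + 2 OH^-(aq), so Q = [Ni^2+][OH^-]^2
Q = (5.42 × 10^-3)(1.96 × 10^-2)^2 = 2.1 × 10^-6
Q > Ksp, so Ni(OH)2 will precipitate.

Q ≈ 2.1e-6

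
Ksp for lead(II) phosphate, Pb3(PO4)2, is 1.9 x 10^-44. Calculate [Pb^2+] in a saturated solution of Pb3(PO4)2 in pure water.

[Pb^2+] = 2.1 × 10^-9 M

Pb3(PO4)2(s) ⇌ 3 Pb^2+ + 2 PO4^3-
Ksp = [Pb^2+]^3[PO4^3-]^2
With molar solubility s: [Pb^2+] = 3s, [PO4^3-] = 2s.
So Ksp = (3s)^3 × (2s)^2 = 108s^5
s^5 = 1.9 x 10^-44 / 108, so s = 7.06 × 10^-10 M
[Pb^2+] = 3s = 2.1 x 10^-9 M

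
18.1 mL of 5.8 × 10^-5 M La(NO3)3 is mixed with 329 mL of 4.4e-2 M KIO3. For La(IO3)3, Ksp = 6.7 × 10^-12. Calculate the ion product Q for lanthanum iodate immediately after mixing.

Q ≈ 2.2 × 10^-10

Total volume = 18.1 + 329 = 347.1 mL.
[La^3+] = 5.8 × 10^-5 × (18.1/347.1) = 3.02 x 10^-6 M
[IO3^-] = 4.4 × 10^-2 × (329/347.1) = 4.17 × 10^-2 M
La(IO3)3(s) ⇌ La^3+ + 3 IO3^-, so Q = [La^3+][IO3^-]^3
Q = (3.02 × 10^-6)(4.17 x 10^-2)^3 = 2.2 × 10^-10
Q > Ksp, so La(IO3)3 will precipitate.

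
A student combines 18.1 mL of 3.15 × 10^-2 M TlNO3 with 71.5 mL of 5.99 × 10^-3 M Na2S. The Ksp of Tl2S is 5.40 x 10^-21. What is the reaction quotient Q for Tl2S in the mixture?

1.94 × 10^-7

Total volume = 18.1 + 71.5 = 89.6 mL.
[Tl^+] = 3.15 × 10^-2 × (18.1/89.6) = 6.363 x 10^-3 M
[S^2-] = 5.99 × 10^-3 × (71.5/89.6) = 4.780 × 10^-3 M
Tl2S(s) ⇌ 2 Tl^+ + S^2-, so Q = [Tl^+]^2[S^2-]
Q = (6.363 × 10^-3)^2(4.780 x 10^-3) = 1.94 x 10^-7
Q > Ksp, so Tl2S will precipitate.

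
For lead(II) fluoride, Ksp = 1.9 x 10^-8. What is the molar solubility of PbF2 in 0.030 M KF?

PbF2(s) <=> Pb^2+ + 2 F^-
Ksp = [Pb^2+][F^-]^2
If s mol/L dissolves here, [Pb^2+] = s, [F^-] = 0.030 + 2s ≈ 0.030 (since F^- from KF dominates).
Ksp ≈ s × (0.030)^2
s = 2.1 × 10^-5 M
Check: 2s = 4.2 x 10^-5 ≪ 0.030, so the approximation is valid.

s = 2.1 × 10^-5 M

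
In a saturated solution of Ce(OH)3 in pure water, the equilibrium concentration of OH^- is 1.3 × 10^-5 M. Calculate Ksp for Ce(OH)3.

9.5e-21

Ce(OH)3(s) <=> Ce^3+ + 3 OH^-
Stoichiometry gives [Ce^3+] = (1/3)[OH^-] = 4.33 × 10^-6 M.
Ksp = [Ce^3+][OH^-]^3
Ksp = 4.33 x 10^-6 × (1.3 × 10^-5)^3 = 9.5 × 10^-21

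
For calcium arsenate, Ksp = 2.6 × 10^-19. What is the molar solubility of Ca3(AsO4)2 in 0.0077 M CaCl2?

Ca3(AsO4)2(s) <=> 3 Ca^2+(aq) + 2 AsO4^3-(aq)
Ksp = [Ca^2+]^3[AsO4^3-]^2
Let s = moles of Ca3(AsO4)2 that dissolve per litre. [Ca^2+] = 0.0077 + 3s ≈ 0.0077, [AsO4^3-] = 2s (common-ion effect: Ca^2+ is already 0.0077 M).
Ksp ≈ (0.0077)^3 × (2s)^2
s = 3.8 × 10^-7 M
Check: 3s = 1.1 × 10^-6 ≪ 0.0077, so the approximation is valid.

s ≈ 3.8e-7 M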